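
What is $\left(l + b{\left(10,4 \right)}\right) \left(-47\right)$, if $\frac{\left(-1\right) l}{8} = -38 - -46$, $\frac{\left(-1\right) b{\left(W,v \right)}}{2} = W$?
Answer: $3948$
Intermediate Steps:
$b{\left(W,v \right)} = - 2 W$
$l = -64$ ($l = - 8 \left(-38 - -46\right) = - 8 \left(-38 + 46\right) = \left(-8\right) 8 = -64$)
$\left(l + b{\left(10,4 \right)}\right) \left(-47\right) = \left(-64 - 20\right) \left(-47\right) = \left(-84\right) \left(-47\right) = 3948$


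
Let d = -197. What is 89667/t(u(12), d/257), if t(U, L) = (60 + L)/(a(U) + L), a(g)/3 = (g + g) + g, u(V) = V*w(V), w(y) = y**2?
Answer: 358369139889/15223 ≈ 2.3541e+7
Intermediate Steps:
u(V) = V**3 (u(V) = V*V**2 = V**3)
a(g) = 9*g (a(g) = 3*((g + g) + g) = 3*(2*g + g) = 3*(3*g) = 9*g)
t(U, L) = (60 + L)/(L + 9*U) (t(U, L) = (60 + L)/(9*U + L) = (60 + L)/(L + 9*U))
89667/t(u(12), d/257) = 89667/(((60 - 197/257)/(-197/257 + 9*12**3))) = 89667/(((60 - 197*1/257)/(-197*1/257 + 9*1728))) = 89667/(((60 - 197/257)/(-197/257 + 15552))) = 89667/(((15223/257)/(3996667/257))) = 89667/(((257/3996667)*(15223/257))) = 89667/(15223/3996667) = 89667*(3996667/15223) = 358369139889/15223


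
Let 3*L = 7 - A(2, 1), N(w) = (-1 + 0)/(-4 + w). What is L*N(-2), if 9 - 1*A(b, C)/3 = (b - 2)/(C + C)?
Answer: -10/9 ≈ -1.1111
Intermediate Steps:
A(b, C) = 27 - 3*(-2 + b)/(2*C) (A(b, C) = 27 - 3*(b - 2)/(C + C) = 27 - 3*(-2 + b)/(2*C))
N(w) = -1/(-4 + w)
L = -20/3 (L = (7 - 3*(2 - 1*2 + 18*1)/(2*1))/3 = (7 - 3*(2 - 2 + 18)/2)/3 = (7 - 3*18/2)/3 = (7 - 1*27)/3 = (7 - 27)/3 = (1/3)*(-20) = -20/3 ≈ -6.6667)
L*N(-2) = -(-20)/(3*(-4 - 2)) = -(-20)/(3*(-6)) = -(-20)*(-1)/(3*6) = -20/3*1/6 = -10/9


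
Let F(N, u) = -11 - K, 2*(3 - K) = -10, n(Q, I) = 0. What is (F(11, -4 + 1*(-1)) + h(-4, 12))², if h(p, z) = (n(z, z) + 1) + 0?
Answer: 324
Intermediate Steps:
K = 8 (K = 3 - ½*(-10) = 3 + 5 = 8)
h(p, z) = 1 (h(p, z) = (0 + 1) + 0 = 1 + 0 = 1)
F(N, u) = -19 (F(N, u) = -11 - 1*8 = -11 - 8 = -19)
(F(11, -4 + 1*(-1)) + h(-4, 12))² = (-19 + 1)² = (-18)² = 324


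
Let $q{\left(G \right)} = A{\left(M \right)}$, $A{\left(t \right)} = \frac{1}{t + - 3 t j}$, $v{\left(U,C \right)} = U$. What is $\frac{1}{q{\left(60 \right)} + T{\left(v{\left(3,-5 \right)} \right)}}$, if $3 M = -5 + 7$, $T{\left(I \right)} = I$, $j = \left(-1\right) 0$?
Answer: $\frac{2}{9} \approx 0.22222$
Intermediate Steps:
$j = 0$
$M = \frac{2}{3}$ ($M = \frac{-5 + 7}{3} = \frac{1}{3} \cdot 2 = \frac{2}{3} \approx 0.66667$)
$A{\left(t \right)} = \frac{1}{t}$ ($A{\left(t \right)} = \frac{1}{t + - 3 t 0} = \frac{1}{t + 0} = \frac{1}{t}$)
$q{\left(G \right)} = \frac{3}{2}$ ($q{\left(G \right)} = \frac{1}{\frac{2}{3}} = \frac{3}{2}$)
$\frac{1}{q{\left(60 \right)} + T{\left(v{\left(3,-5 \right)} \right)}} = \frac{1}{\frac{3}{2} + 3} = \frac{1}{\frac{9}{2}} = \frac{2}{9}$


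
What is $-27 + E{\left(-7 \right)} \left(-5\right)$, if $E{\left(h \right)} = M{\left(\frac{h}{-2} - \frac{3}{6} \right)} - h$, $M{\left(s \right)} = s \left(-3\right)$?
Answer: $-17$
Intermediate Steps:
$M{\left(s \right)} = - 3 s$
$E{\left(h \right)} = \frac{3}{2} + \frac{h}{2}$ ($E{\left(h \right)} = - 3 \left(\frac{h}{-2} - \frac{3}{6}\right) - h = - 3 \left(h \left(- \frac{1}{2}\right) - \frac{1}{2}\right) - h = - 3 \left(- \frac{h}{2} - \frac{1}{2}\right) - h = - 3 \left(- \frac{1}{2} - \frac{h}{2}\right) - h = \left(\frac{3}{2} + \frac{3 h}{2}\right) - h = \frac{3}{2} + \frac{h}{2}$)
$-27 + E{\left(-7 \right)} \left(-5\right) = -27 + \left(\frac{3}{2} + \frac{1}{2} \left(-7\right)\right) \left(-5\right) = -27 + \left(\frac{3}{2} - \frac{7}{2}\right) \left(-5\right) = -27 - -10 = -27 + 10 = -17$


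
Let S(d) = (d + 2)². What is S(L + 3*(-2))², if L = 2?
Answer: 16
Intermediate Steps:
S(d) = (2 + d)²
S(L + 3*(-2))² = ((2 + (2 + 3*(-2)))²)² = ((2 + (2 - 6))²)² = ((2 - 4)²)² = ((-2)²)² = 4² = 16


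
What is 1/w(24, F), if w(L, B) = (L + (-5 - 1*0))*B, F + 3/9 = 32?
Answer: 3/1805 ≈ 0.0016620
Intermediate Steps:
F = 95/3 (F = -⅓ + 32 = 95/3 ≈ 31.667)
w(L, B) = B*(-5 + L) (w(L, B) = (L + (-5 + 0))*B = (L - 5)*B = (-5 + L)*B = B*(-5 + L))
1/w(24, F) = 1/(95*(-5 + 24)/3) = 1/((95/3)*19) = 1/(1805/3) = 3/1805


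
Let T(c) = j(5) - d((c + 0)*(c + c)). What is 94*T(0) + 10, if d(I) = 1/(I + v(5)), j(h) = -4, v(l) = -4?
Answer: -685/2 ≈ -342.50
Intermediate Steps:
d(I) = 1/(-4 + I) (d(I) = 1/(I - 4) = 1/(-4 + I))
T(c) = -4 - 1/(-4 + 2*c²) (T(c) = -4 - 1/(-4 + (c + 0)*(c + c)) = -4 - 1/(-4 + c*(2*c)) = -4 - 1/(-4 + 2*c²))
94*T(0) + 10 = 94*((15 - 8*0²)/(2*(-2 + 0²))) + 10 = 94*((15 - 8*0)/(2*(-2 + 0))) + 10 = 94*((½)*(15 + 0)/(-2)) + 10 = 94*((½)*(-½)*15) + 10 = 94*(-15/4) + 10 = -705/2 + 10 = -685/2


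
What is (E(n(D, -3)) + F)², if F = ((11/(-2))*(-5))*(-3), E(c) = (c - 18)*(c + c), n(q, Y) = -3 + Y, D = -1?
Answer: 168921/4 ≈ 42230.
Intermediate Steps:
E(c) = 2*c*(-18 + c) (E(c) = (-18 + c)*(2*c) = 2*c*(-18 + c))
F = -165/2 (F = ((11*(-½))*(-5))*(-3) = -11/2*(-5)*(-3) = (55/2)*(-3) = -165/2 ≈ -82.500)
(E(n(D, -3)) + F)² = (2*(-3 - 3)*(-18 + (-3 - 3)) - 165/2)² = (2*(-6)*(-18 - 6) - 165/2)² = (2*(-6)*(-24) - 165/2)² = (288 - 165/2)² = (411/2)² = 168921/4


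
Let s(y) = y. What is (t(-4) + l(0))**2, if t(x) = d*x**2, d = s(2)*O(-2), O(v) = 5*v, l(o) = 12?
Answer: 94864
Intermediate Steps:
d = -20 (d = 2*(5*(-2)) = 2*(-10) = -20)
t(x) = -20*x**2
(t(-4) + l(0))**2 = (-20*(-4)**2 + 12)**2 = (-20*16 + 12)**2 = (-320 + 12)**2 = (-308)**2 = 94864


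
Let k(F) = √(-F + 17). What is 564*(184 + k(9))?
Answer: 103776 + 1128*√2 ≈ 1.0537e+5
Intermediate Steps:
k(F) = √(17 - F)
564*(184 + k(9)) = 564*(184 + √(17 - 1*9)) = 564*(184 + √(17 - 9)) = 564*(184 + √8) = 564*(184 + 2*√2) = 103776 + 1128*√2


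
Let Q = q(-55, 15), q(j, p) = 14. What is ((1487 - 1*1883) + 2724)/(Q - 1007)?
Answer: -776/331 ≈ -2.3444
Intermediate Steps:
Q = 14
((1487 - 1*1883) + 2724)/(Q - 1007) = ((1487 - 1*1883) + 2724)/(14 - 1007) = ((1487 - 1883) + 2724)/(-993) = (-396 + 2724)*(-1/993) = 2328*(-1/993) = -776/331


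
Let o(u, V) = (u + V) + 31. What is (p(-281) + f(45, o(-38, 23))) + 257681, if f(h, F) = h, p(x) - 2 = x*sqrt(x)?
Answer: 257728 - 281*I*sqrt(281) ≈ 2.5773e+5 - 4710.4*I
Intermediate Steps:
p(x) = 2 + x**(3/2) (p(x) = 2 + x*sqrt(x) = 2 + x**(3/2))
o(u, V) = 31 + V + u (o(u, V) = (V + u) + 31 = 31 + V + u)
(p(-281) + f(45, o(-38, 23))) + 257681 = ((2 + (-281)**(3/2)) + 45) + 257681 = ((2 - 281*I*sqrt(281)) + 45) + 257681 = (47 - 281*I*sqrt(281)) + 257681 = 257728 - 281*I*sqrt(281)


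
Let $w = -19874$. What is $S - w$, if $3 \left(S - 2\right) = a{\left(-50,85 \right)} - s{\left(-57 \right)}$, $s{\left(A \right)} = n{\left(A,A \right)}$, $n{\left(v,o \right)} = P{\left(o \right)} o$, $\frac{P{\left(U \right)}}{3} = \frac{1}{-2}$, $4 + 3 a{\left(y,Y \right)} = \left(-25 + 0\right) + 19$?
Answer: $\frac{357235}{18} \approx 19846.0$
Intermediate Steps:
$a{\left(y,Y \right)} = - \frac{10}{3}$ ($a{\left(y,Y \right)} = - \frac{4}{3} + \frac{\left(-25 + 0\right) + 19}{3} = - \frac{4}{3} + \frac{-25 + 19}{3} = - \frac{4}{3} + \frac{1}{3} \left(-6\right) = - \frac{4}{3} - 2 = - \frac{10}{3}$)
$P{\left(U \right)} = - \frac{3}{2}$ ($P{\left(U \right)} = \frac{3}{-2} = 3 \left(- \frac{1}{2}\right) = - \frac{3}{2}$)
$n{\left(v,o \right)} = - \frac{3 o}{2}$
$s{\left(A \right)} = - \frac{3 A}{2}$
$S = - \frac{497}{18}$ ($S = 2 + \frac{- \frac{10}{3} - \left(- \frac{3}{2}\right) \left(-57\right)}{3} = 2 + \frac{- \frac{10}{3} - \frac{171}{2}}{3} = 2 + \frac{1}{3} \left(- \frac{533}{6}\right) = 2 - \frac{533}{18} = - \frac{497}{18} \approx -27.611$)
$S - w = - \frac{497}{18} - -19874 = - \frac{497}{18} + 19874 = \frac{357235}{18}$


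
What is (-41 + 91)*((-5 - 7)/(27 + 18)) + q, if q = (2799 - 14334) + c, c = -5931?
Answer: -52438/3 ≈ -17479.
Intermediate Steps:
q = -17466 (q = (2799 - 14334) - 5931 = -11535 - 5931 = -17466)
(-41 + 91)*((-5 - 7)/(27 + 18)) + q = (-41 + 91)*((-5 - 7)/(27 + 18)) - 17466 = 50*(-12/45) - 17466 = 50*(-12*1/45) - 17466 = 50*(-4/15) - 17466 = -40/3 - 17466 = -52438/3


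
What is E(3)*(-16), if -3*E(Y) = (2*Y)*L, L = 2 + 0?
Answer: 64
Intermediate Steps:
L = 2
E(Y) = -4*Y/3 (E(Y) = -2*Y*2/3 = -4*Y/3)
E(3)*(-16) = -4/3*3*(-16) = -4*(-16) = 64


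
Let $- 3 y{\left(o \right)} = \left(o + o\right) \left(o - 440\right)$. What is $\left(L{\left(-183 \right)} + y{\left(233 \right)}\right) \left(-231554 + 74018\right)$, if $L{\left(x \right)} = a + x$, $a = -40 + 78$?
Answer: $-5042569824$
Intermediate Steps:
$a = 38$
$y{\left(o \right)} = - \frac{2 o \left(-440 + o\right)}{3}$ ($y{\left(o \right)} = - \frac{\left(o + o\right) \left(o - 440\right)}{3} = - \frac{2 o \left(-440 + o\right)}{3}$)
$L{\left(x \right)} = 38 + x$
$\left(L{\left(-183 \right)} + y{\left(233 \right)}\right) \left(-231554 + 74018\right) = \left(\left(38 - 183\right) + \frac{2}{3} \cdot 233 \left(440 - 233\right)\right) \left(-231554 + 74018\right) = \left(-145 + \frac{2}{3} \cdot 233 \left(440 - 233\right)\right) \left(-157536\right) = \left(-145 + \frac{2}{3} \cdot 233 \cdot 207\right) \left(-157536\right) = \left(-145 + 32154\right) \left(-157536\right) = 32009 \left(-157536\right) = -5042569824$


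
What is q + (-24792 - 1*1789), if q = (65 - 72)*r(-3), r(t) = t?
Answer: -26560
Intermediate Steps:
q = 21 (q = (65 - 72)*(-3) = -7*(-3) = 21)
q + (-24792 - 1*1789) = 21 + (-24792 - 1*1789) = 21 + (-24792 - 1789) = 21 - 26581 = -26560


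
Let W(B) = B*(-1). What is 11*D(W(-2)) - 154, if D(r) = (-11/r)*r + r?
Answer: -253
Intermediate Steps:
W(B) = -B
D(r) = -11 + r
11*D(W(-2)) - 154 = 11*(-11 - 1*(-2)) - 154 = 11*(-11 + 2) - 154 = 11*(-9) - 154 = -99 - 154 = -253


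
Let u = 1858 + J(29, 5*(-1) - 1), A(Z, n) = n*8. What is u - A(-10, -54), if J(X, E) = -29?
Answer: 2261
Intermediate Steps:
A(Z, n) = 8*n
u = 1829 (u = 1858 - 29 = 1829)
u - A(-10, -54) = 1829 - 8*(-54) = 1829 - 1*(-432) = 1829 + 432 = 2261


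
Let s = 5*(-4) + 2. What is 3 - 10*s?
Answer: 183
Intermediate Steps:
s = -18 (s = -20 + 2 = -18)
3 - 10*s = 3 - 10*(-18) = 3 + 180 = 183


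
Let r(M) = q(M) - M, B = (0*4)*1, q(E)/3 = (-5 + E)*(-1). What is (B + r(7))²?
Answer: 169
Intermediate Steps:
q(E) = 15 - 3*E (q(E) = 3*((-5 + E)*(-1)) = 3*(5 - E) = 15 - 3*E)
B = 0 (B = 0*1 = 0)
r(M) = 15 - 4*M (r(M) = (15 - 3*M) - M = 15 - 4*M)
(B + r(7))² = (0 + (15 - 4*7))² = (0 + (15 - 28))² = (0 - 13)² = (-13)² = 169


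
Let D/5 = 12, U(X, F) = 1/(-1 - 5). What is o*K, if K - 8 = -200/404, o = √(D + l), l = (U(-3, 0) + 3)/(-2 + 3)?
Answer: 379*√2262/303 ≈ 59.490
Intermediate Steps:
U(X, F) = -⅙ (U(X, F) = 1/(-6) = -⅙)
D = 60 (D = 5*12 = 60)
l = 17/6 (l = (-⅙ + 3)/(-2 + 3) = (17/6)/1 = (17/6)*1 = 17/6 ≈ 2.8333)
o = √2262/6 (o = √(60 + 17/6) = √(377/6) = √2262/6 ≈ 7.9268)
K = 758/101 (K = 8 - 200/404 = 8 - 200*1/404 = 8 - 50/101 = 758/101 ≈ 7.5050)
o*K = (√2262/6)*(758/101) = 379*√2262/303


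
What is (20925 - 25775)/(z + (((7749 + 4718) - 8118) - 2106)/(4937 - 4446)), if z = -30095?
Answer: 1190675/7387201 ≈ 0.16118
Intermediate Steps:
(20925 - 25775)/(z + (((7749 + 4718) - 8118) - 2106)/(4937 - 4446)) = (20925 - 25775)/(-30095 + (((7749 + 4718) - 8118) - 2106)/(4937 - 4446)) = -4850/(-30095 + ((12467 - 8118) - 2106)/491) = -4850/(-30095 + (4349 - 2106)*(1/491)) = -4850/(-30095 + 2243*(1/491)) = -4850/(-30095 + 2243/491) = -4850/(-14774402/491) = -4850*(-491/14774402) = 1190675/7387201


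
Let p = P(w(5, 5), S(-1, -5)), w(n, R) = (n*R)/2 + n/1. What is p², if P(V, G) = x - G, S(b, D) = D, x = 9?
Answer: 196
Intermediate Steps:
w(n, R) = n + R*n/2 (w(n, R) = (R*n)*(½) + n*1 = R*n/2 + n = n + R*n/2)
P(V, G) = 9 - G
p = 14 (p = 9 - 1*(-5) = 9 + 5 = 14)
p² = 14² = 196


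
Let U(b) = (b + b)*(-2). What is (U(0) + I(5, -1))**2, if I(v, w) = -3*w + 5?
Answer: 64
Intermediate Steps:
I(v, w) = 5 - 3*w
U(b) = -4*b (U(b) = (2*b)*(-2) = -4*b)
(U(0) + I(5, -1))**2 = (-4*0 + (5 - 3*(-1)))**2 = (0 + (5 + 3))**2 = (0 + 8)**2 = 8**2 = 64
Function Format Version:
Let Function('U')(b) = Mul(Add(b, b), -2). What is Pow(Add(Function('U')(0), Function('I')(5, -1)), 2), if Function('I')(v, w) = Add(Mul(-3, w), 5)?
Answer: 64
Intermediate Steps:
Function('I')(v, w) = Add(5, Mul(-3, w))
Function('U')(b) = Mul(-4, b) (Function('U')(b) = Mul(Mul(2, b), -2) = Mul(-4, b))
Pow(Add(Function('U')(0), Function('I')(5, -1)), 2) = Pow(Add(Mul(-4, 0), Add(5, Mul(-3, -1))), 2) = Pow(Add(0, Add(5, 3)), 2) = Pow(Add(0, 8), 2) = Pow(8, 2) = 64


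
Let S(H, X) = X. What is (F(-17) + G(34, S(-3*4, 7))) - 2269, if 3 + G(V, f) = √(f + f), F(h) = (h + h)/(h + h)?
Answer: -2271 + √14 ≈ -2267.3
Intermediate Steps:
F(h) = 1 (F(h) = (2*h)/((2*h)) = (2*h)*(1/(2*h)) = 1)
G(V, f) = -3 + √2*√f (G(V, f) = -3 + √(f + f) = -3 + √(2*f) = -3 + √2*√f)
(F(-17) + G(34, S(-3*4, 7))) - 2269 = (1 + (-3 + √2*√7)) - 2269 = (1 + (-3 + √14)) - 2269 = (-2 + √14) - 2269 = -2271 + √14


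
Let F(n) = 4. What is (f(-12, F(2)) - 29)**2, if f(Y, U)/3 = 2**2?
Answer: 289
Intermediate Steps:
f(Y, U) = 12 (f(Y, U) = 3*2**2 = 3*4 = 12)
(f(-12, F(2)) - 29)**2 = (12 - 29)**2 = (-17)**2 = 289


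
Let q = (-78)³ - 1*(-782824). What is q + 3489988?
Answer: 3798260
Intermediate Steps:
q = 308272 (q = -474552 + 782824 = 308272)
q + 3489988 = 308272 + 3489988 = 3798260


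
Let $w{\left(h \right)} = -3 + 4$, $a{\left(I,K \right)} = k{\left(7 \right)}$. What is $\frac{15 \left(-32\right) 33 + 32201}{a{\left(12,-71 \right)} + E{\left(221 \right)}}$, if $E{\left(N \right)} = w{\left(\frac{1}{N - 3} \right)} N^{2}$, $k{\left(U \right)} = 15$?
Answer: $\frac{16361}{48856} \approx 0.33488$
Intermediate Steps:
$a{\left(I,K \right)} = 15$
$w{\left(h \right)} = 1$
$E{\left(N \right)} = N^{2}$ ($E{\left(N \right)} = 1 N^{2} = N^{2}$)
$\frac{15 \left(-32\right) 33 + 32201}{a{\left(12,-71 \right)} + E{\left(221 \right)}} = \frac{15 \left(-32\right) 33 + 32201}{15 + 221^{2}} = \frac{\left(-480\right) 33 + 32201}{15 + 48841} = \frac{-15840 + 32201}{48856} = 16361 \cdot \frac{1}{48856} = \frac{16361}{48856}$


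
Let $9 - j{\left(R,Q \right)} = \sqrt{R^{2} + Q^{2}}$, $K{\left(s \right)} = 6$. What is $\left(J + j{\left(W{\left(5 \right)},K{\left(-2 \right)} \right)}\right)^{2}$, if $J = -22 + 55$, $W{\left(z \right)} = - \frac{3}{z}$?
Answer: $\frac{45009}{25} - \frac{252 \sqrt{101}}{5} \approx 1293.8$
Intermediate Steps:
$j{\left(R,Q \right)} = 9 - \sqrt{Q^{2} + R^{2}}$ ($j{\left(R,Q \right)} = 9 - \sqrt{R^{2} + Q^{2}} = 9 - \sqrt{Q^{2} + R^{2}}$)
$J = 33$
$\left(J + j{\left(W{\left(5 \right)},K{\left(-2 \right)} \right)}\right)^{2} = \left(33 + \left(9 - \sqrt{6^{2} + \left(- \frac{3}{5}\right)^{2}}\right)\right)^{2} = \left(33 + \left(9 - \sqrt{36 + \left(\left(-3\right) \frac{1}{5}\right)^{2}}\right)\right)^{2} = \left(33 + \left(9 - \sqrt{36 + \left(- \frac{3}{5}\right)^{2}}\right)\right)^{2} = \left(33 + \left(9 - \sqrt{36 + \frac{9}{25}}\right)\right)^{2} = \left(33 + \left(9 - \sqrt{\frac{909}{25}}\right)\right)^{2} = \left(33 + \left(9 - \frac{3 \sqrt{101}}{5}\right)\right)^{2} = \left(42 - \frac{3 \sqrt{101}}{5}\right)^{2}$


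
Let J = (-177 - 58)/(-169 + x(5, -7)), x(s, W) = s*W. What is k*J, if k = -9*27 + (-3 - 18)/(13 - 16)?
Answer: -13865/51 ≈ -271.86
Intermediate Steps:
x(s, W) = W*s
J = 235/204 (J = (-177 - 58)/(-169 - 7*5) = -235/(-169 - 35) = -235/(-204) = -235*(-1/204) = 235/204 ≈ 1.1520)
k = -236 (k = -243 - 21/(-3) = -243 - 21*(-⅓) = -243 + 7 = -236)
k*J = -236*235/204 = -13865/51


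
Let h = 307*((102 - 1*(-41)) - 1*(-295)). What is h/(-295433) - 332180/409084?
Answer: -38286205771/30214228343 ≈ -1.2672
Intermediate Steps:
h = 134466 (h = 307*((102 + 41) + 295) = 307*(143 + 295) = 307*438 = 134466)
h/(-295433) - 332180/409084 = 134466/(-295433) - 332180/409084 = 134466*(-1/295433) - 332180*1/409084 = -134466/295433 - 83045/102271 = -38286205771/30214228343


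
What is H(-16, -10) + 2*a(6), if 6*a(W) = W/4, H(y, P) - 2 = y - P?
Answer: -7/2 ≈ -3.5000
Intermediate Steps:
H(y, P) = 2 + y - P (H(y, P) = 2 + (y - P) = 2 + y - P)
a(W) = W/24 (a(W) = (W/4)/6 = W/24)
H(-16, -10) + 2*a(6) = (2 - 16 - 1*(-10)) + 2*((1/24)*6) = (2 - 16 + 10) + 2*(¼) = -4 + ½ = -7/2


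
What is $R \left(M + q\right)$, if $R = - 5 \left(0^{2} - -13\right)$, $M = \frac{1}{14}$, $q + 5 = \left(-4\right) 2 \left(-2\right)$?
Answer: $- \frac{10075}{14} \approx -719.64$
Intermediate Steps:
$q = 11$ ($q = -5 + \left(-4\right) 2 \left(-2\right) = -5 - -16 = -5 + 16 = 11$)
$M = \frac{1}{14} \approx 0.071429$
$R = -65$ ($R = - 5 \left(0 + 13\right) = \left(-5\right) 13 = -65$)
$R \left(M + q\right) = - 65 \left(\frac{1}{14} + 11\right) = \left(-65\right) \frac{155}{14} = - \frac{10075}{14}$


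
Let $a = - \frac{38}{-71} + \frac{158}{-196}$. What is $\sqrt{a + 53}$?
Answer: $\frac{\sqrt{52098238}}{994} \approx 7.2615$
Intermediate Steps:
$a = - \frac{1885}{6958}$ ($a = \left(-38\right) \left(- \frac{1}{71}\right) + 158 \left(- \frac{1}{196}\right) = \frac{38}{71} - \frac{79}{98} = - \frac{1885}{6958} \approx -0.27091$)
$\sqrt{a + 53} = \sqrt{- \frac{1885}{6958} + 53} = \sqrt{\frac{366889}{6958}} = \frac{\sqrt{52098238}}{994}$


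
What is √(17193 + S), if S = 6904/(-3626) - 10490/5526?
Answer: √978080036213654/238539 ≈ 131.11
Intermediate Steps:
S = -19047061/5009319 (S = 6904*(-1/3626) - 10490*1/5526 = -3452/1813 - 5245/2763 = -19047061/5009319 ≈ -3.8023)
√(17193 + S) = √(17193 - 19047061/5009319) = √(86106174506/5009319) = √978080036213654/238539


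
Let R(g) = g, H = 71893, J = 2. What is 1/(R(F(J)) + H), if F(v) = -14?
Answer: 1/71879 ≈ 1.3912e-5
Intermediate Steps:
1/(R(F(J)) + H) = 1/(-14 + 71893) = 1/71879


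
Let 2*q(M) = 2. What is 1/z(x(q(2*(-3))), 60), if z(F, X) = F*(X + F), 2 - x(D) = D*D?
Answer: 1/61 ≈ 0.016393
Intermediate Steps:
q(M) = 1 (q(M) = (1/2)*2 = 1)
x(D) = 2 - D**2 (x(D) = 2 - D*D = 2 - D**2)
z(F, X) = F*(F + X)
1/z(x(q(2*(-3))), 60) = 1/((2 - 1*1**2)*((2 - 1*1**2) + 60)) = 1/((2 - 1*1)*((2 - 1*1) + 60)) = 1/((2 - 1)*((2 - 1) + 60)) = 1/(1*(1 + 60)) = 1/(1*61) = 1/61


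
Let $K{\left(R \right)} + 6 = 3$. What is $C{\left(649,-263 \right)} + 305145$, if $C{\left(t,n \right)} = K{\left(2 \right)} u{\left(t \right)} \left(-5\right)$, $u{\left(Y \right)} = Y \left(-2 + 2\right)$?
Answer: $305145$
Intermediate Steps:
$K{\left(R \right)} = -3$ ($K{\left(R \right)} = -6 + 3 = -3$)
$u{\left(Y \right)} = 0$ ($u{\left(Y \right)} = Y 0 = 0$)
$C{\left(t,n \right)} = 0$ ($C{\left(t,n \right)} = \left(-3\right) 0 \left(-5\right) = 0 \left(-5\right) = 0$)
$C{\left(649,-263 \right)} + 305145 = 0 + 305145 = 305145$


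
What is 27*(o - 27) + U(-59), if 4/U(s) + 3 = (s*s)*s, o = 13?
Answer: -38817200/102691 ≈ -378.00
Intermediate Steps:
U(s) = 4/(-3 + s³) (U(s) = 4/(-3 + (s*s)*s) = 4/(-3 + s²*s) = 4/(-3 + s³))
27*(o - 27) + U(-59) = 27*(13 - 27) + 4/(-3 + (-59)³) = 27*(-14) + 4/(-3 - 205379) = -378 + 4/(-205382) = -378 + 4*(-1/205382) = -378 - 2/102691 = -38817200/102691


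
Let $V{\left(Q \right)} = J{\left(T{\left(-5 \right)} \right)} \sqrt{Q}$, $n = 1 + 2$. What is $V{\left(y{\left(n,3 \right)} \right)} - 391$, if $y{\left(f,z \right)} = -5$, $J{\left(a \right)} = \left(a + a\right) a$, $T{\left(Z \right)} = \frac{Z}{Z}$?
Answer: $-391 + 2 i \sqrt{5} \approx -391.0 + 4.4721 i$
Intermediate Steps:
$T{\left(Z \right)} = 1$
$J{\left(a \right)} = 2 a^{2}$ ($J{\left(a \right)} = 2 a a = 2 a^{2}$)
$n = 3$
$V{\left(Q \right)} = 2 \sqrt{Q}$ ($V{\left(Q \right)} = 2 \cdot 1^{2} \sqrt{Q} = 2 \cdot 1 \sqrt{Q} = 2 \sqrt{Q}$)
$V{\left(y{\left(n,3 \right)} \right)} - 391 = 2 \sqrt{-5} - 391 = 2 i \sqrt{5} - 391 = -391 + 2 i \sqrt{5}$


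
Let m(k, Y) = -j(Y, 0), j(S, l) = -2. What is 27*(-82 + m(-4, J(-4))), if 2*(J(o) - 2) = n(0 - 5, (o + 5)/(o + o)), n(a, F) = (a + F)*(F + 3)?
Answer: -2160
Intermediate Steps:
n(a, F) = (3 + F)*(F + a) (n(a, F) = (F + a)*(3 + F) = (3 + F)*(F + a))
J(o) = -11/2 - (5 + o)/(2*o) + (5 + o)²/(8*o²) (J(o) = 2 + (((o + 5)/(o + o))² + 3*((o + 5)/(o + o)) + 3*(0 - 5) + ((o + 5)/(o + o))*(0 - 5))/2 = 2 + (((5 + o)/((2*o)))² + 3*((5 + o)/((2*o))) + 3*(-5) + ((5 + o)/((2*o)))*(-5))/2 = 2 + (((5 + o)*(1/(2*o)))² + 3*((5 + o)*(1/(2*o))) - 15 + ((5 + o)*(1/(2*o)))*(-5))/2 = 2 + (((5 + o)/(2*o))² + 3*((5 + o)/(2*o)) - 15 + ((5 + o)/(2*o))*(-5))/2 = 2 + ((5 + o)²/(4*o²) + 3*(5 + o)/(2*o) - 15 - 5*(5 + o)/(2*o))/2 = 2 + (-15 - (5 + o)/o + (5 + o)²/(4*o²))/2 = 2 + (-15/2 - (5 + o)/(2*o) + (5 + o)²/(8*o²)) = -11/2 - (5 + o)/(2*o) + (5 + o)²/(8*o²))
m(k, Y) = 2 (m(k, Y) = -1*(-2) = 2)
27*(-82 + m(-4, J(-4))) = 27*(-82 + 2) = 27*(-80) = -2160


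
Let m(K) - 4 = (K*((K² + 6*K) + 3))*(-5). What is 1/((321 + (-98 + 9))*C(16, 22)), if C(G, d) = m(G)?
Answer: -1/6587872 ≈ -1.5179e-7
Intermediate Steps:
m(K) = 4 - 5*K*(3 + K² + 6*K) (m(K) = 4 + (K*((K² + 6*K) + 3))*(-5) = 4 + (K*(3 + K² + 6*K))*(-5) = 4 - 5*K*(3 + K² + 6*K))
C(G, d) = 4 - 30*G² - 15*G - 5*G³
1/((321 + (-98 + 9))*C(16, 22)) = 1/((321 + (-98 + 9))*(4 - 30*16² - 15*16 - 5*16³)) = 1/((321 - 89)*(4 - 30*256 - 240 - 5*4096)) = 1/(232*(4 - 7680 - 240 - 20480)) = 1/(232*(-28396)) = 1/(-6587872) = -1/6587872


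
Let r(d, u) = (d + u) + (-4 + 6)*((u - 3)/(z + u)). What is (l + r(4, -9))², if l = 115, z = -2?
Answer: 1522756/121 ≈ 12585.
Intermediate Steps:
r(d, u) = d + u + 2*(-3 + u)/(-2 + u) (r(d, u) = (d + u) + (-4 + 6)*((u - 3)/(-2 + u)) = (d + u) + 2*((-3 + u)/(-2 + u)) = (d + u) + 2*(-3 + u)/(-2 + u) = d + u + 2*(-3 + u)/(-2 + u))
(l + r(4, -9))² = (115 + (-6 + (-9)² - 2*4 + 4*(-9))/(-2 - 9))² = (115 + (-6 + 81 - 8 - 36)/(-11))² = (115 - 1/11*31)² = (115 - 31/11)² = (1234/11)² = 1522756/121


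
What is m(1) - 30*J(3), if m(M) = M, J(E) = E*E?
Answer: -269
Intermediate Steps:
J(E) = E**2
m(1) - 30*J(3) = 1 - 30*3**2 = 1 - 30*9 = 1 - 270 = -269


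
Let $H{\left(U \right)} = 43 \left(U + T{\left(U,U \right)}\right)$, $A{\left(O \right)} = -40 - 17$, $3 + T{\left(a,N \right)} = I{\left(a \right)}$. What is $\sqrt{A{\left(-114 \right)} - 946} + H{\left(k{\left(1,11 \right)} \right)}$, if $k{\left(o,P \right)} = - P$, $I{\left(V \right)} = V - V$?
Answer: $-602 + i \sqrt{1003} \approx -602.0 + 31.67 i$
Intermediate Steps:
$I{\left(V \right)} = 0$
$T{\left(a,N \right)} = -3$ ($T{\left(a,N \right)} = -3 + 0 = -3$)
$A{\left(O \right)} = -57$ ($A{\left(O \right)} = -40 - 17 = -57$)
$H{\left(U \right)} = -129 + 43 U$ ($H{\left(U \right)} = 43 \left(U - 3\right) = 43 \left(-3 + U\right) = -129 + 43 U$)
$\sqrt{A{\left(-114 \right)} - 946} + H{\left(k{\left(1,11 \right)} \right)} = \sqrt{-57 - 946} + \left(-129 + 43 \left(\left(-1\right) 11\right)\right) = \sqrt{-1003} + \left(-129 + 43 \left(-11\right)\right) = i \sqrt{1003} - 602 = -602 + i \sqrt{1003}$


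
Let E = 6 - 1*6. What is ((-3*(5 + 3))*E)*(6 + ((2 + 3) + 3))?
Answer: 0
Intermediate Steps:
E = 0 (E = 6 - 6 = 0)
((-3*(5 + 3))*E)*(6 + ((2 + 3) + 3)) = (-3*(5 + 3)*0)*(6 + ((2 + 3) + 3)) = (-3*8*0)*(6 + (5 + 3)) = (-24*0)*(6 + 8) = 0*14 = 0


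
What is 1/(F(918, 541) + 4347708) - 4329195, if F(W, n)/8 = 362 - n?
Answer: -18815876327819/4346276 ≈ -4.3292e+6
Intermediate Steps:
F(W, n) = 2896 - 8*n (F(W, n) = 8*(362 - n) = 2896 - 8*n)
1/(F(918, 541) + 4347708) - 4329195 = 1/((2896 - 8*541) + 4347708) - 4329195 = 1/((2896 - 4328) + 4347708) - 4329195 = 1/(-1432 + 4347708) - 4329195 = 1/4346276 - 4329195 = -18815876327819/4346276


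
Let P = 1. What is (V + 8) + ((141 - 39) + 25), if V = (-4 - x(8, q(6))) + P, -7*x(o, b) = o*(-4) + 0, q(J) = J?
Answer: 892/7 ≈ 127.43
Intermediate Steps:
x(o, b) = 4*o/7 (x(o, b) = -(o*(-4) + 0)/7 = -(-4*o + 0)/7 = -(-4)*o/7 = 4*o/7)
V = -53/7 (V = (-4 - 4*8/7) + 1 = (-4 - 1*32/7) + 1 = (-4 - 32/7) + 1 = -60/7 + 1 = -53/7 ≈ -7.5714)
(V + 8) + ((141 - 39) + 25) = (-53/7 + 8) + ((141 - 39) + 25) = 3/7 + (102 + 25) = 3/7 + 127 = 892/7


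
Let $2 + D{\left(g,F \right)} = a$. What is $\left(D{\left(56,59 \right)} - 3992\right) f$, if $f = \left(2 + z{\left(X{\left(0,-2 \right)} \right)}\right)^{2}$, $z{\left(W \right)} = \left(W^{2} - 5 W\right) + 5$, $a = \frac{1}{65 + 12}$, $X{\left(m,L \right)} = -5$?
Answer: $- \frac{999187713}{77} \approx -1.2976 \cdot 10^{7}$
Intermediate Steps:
$a = \frac{1}{77} \approx 0.012987$
$D{\left(g,F \right)} = - \frac{153}{77}$ ($D{\left(g,F \right)} = -2 + \frac{1}{77} = - \frac{153}{77}$)
$z{\left(W \right)} = 5 + W^{2} - 5 W$
$f = 3249$ ($f = \left(2 + \left(5 + \left(-5\right)^{2} - -25\right)\right)^{2} = \left(2 + \left(5 + 25 + 25\right)\right)^{2} = \left(2 + 55\right)^{2} = 57^{2} = 3249$)
$\left(D{\left(56,59 \right)} - 3992\right) f = \left(- \frac{153}{77} - 3992\right) 3249 = \left(- \frac{307537}{77}\right) 3249 = - \frac{999187713}{77}$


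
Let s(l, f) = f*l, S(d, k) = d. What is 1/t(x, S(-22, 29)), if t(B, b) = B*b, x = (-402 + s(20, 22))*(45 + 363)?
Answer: -1/341088 ≈ -2.9318e-6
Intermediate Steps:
x = 15504 (x = (-402 + 22*20)*(45 + 363) = (-402 + 440)*408 = 38*408 = 15504)
1/t(x, S(-22, 29)) = 1/(15504*(-22)) = 1/(-341088) = -1/341088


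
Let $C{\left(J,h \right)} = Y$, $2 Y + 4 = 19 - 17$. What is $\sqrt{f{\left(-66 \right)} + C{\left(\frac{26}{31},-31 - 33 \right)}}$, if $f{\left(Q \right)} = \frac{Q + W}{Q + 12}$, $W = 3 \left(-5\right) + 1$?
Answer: $\frac{\sqrt{39}}{9} \approx 0.69389$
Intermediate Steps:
$W = -14$ ($W = -15 + 1 = -14$)
$f{\left(Q \right)} = \frac{-14 + Q}{12 + Q}$ ($f{\left(Q \right)} = \frac{Q - 14}{Q + 12} = \frac{-14 + Q}{12 + Q}$)
$Y = -1$ ($Y = -2 + \frac{19 - 17}{2} = -2 + \frac{1}{2} \cdot 2 = -2 + 1 = -1$)
$C{\left(J,h \right)} = -1$
$\sqrt{f{\left(-66 \right)} + C{\left(\frac{26}{31},-31 - 33 \right)}} = \sqrt{\frac{-14 - 66}{12 - 66} - 1} = \sqrt{\frac{1}{-54} \left(-80\right) - 1} = \sqrt{\left(- \frac{1}{54}\right) \left(-80\right) - 1} = \sqrt{\frac{40}{27} - 1} = \sqrt{\frac{13}{27}} = \frac{\sqrt{39}}{9}$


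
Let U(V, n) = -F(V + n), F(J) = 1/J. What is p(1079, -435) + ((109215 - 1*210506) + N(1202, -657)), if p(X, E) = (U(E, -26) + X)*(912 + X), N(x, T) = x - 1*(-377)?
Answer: 944395988/461 ≈ 2.0486e+6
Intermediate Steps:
U(V, n) = -1/(V + n)
N(x, T) = 377 + x (N(x, T) = x + 377 = 377 + x)
p(X, E) = (912 + X)*(X - 1/(-26 + E)) (p(X, E) = (-1/(E - 26) + X)*(912 + X) = (-1/(-26 + E) + X)*(912 + X) = (X - 1/(-26 + E))*(912 + X) = (912 + X)*(X - 1/(-26 + E)))
p(1079, -435) + ((109215 - 1*210506) + N(1202, -657)) = (-912 - 1*1079 + 1079*(-26 - 435)*(912 + 1079))/(-26 - 435) + ((109215 - 1*210506) + (377 + 1202)) = (-912 - 1079 + 1079*(-461)*1991)/(-461) + ((109215 - 210506) + 1579) = -(-912 - 1079 - 990361229)/461 + (-101291 + 1579) = -1/461*(-990363220) - 99712 = 990363220/461 - 99712 = 944395988/461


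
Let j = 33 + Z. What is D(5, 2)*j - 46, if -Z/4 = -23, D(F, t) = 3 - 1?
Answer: 204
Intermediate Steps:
D(F, t) = 2
Z = 92 (Z = -4*(-23) = 92)
j = 125 (j = 33 + 92 = 125)
D(5, 2)*j - 46 = 2*125 - 46 = 250 - 46 = 204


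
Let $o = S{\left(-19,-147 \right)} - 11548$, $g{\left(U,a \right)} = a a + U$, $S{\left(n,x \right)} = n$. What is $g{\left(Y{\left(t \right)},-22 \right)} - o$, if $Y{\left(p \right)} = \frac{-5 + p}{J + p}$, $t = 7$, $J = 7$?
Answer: $\frac{84358}{7} \approx 12051.0$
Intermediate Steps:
$Y{\left(p \right)} = \frac{-5 + p}{7 + p}$
$g{\left(U,a \right)} = U + a^{2}$ ($g{\left(U,a \right)} = a^{2} + U = U + a^{2}$)
$o = -11567$ ($o = -19 - 11548 = -11567$)
$g{\left(Y{\left(t \right)},-22 \right)} - o = \left(\frac{-5 + 7}{7 + 7} + \left(-22\right)^{2}\right) - -11567 = \left(\frac{1}{14} \cdot 2 + 484\right) + 11567 = \left(\frac{1}{7} + 484\right) + 11567 = \frac{3389}{7} + 11567 = \frac{84358}{7}$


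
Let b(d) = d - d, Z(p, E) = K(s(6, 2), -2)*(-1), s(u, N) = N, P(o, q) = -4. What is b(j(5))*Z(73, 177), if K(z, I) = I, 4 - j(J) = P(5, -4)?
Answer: 0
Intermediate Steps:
j(J) = 8 (j(J) = 4 - 1*(-4) = 4 + 4 = 8)
Z(p, E) = 2 (Z(p, E) = -2*(-1) = 2)
b(d) = 0
b(j(5))*Z(73, 177) = 0*2 = 0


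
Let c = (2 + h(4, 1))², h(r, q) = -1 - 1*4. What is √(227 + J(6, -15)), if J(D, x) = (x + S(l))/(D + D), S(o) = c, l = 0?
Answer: √906/2 ≈ 15.050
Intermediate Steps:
h(r, q) = -5 (h(r, q) = -1 - 4 = -5)
c = 9 (c = (2 - 5)² = (-3)² = 9)
S(o) = 9
J(D, x) = (9 + x)/(2*D) (J(D, x) = (x + 9)/(D + D) = (9 + x)/((2*D)) = (9 + x)*(1/(2*D)) = (9 + x)/(2*D))
√(227 + J(6, -15)) = √(227 + (½)*(9 - 15)/6) = √(227 + (½)*(⅙)*(-6)) = √(227 - ½) = √(453/2) = √906/2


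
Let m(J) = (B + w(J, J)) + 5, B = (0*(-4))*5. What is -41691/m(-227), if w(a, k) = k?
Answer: 13897/74 ≈ 187.80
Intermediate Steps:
B = 0 (B = 0*5 = 0)
m(J) = 5 + J (m(J) = (0 + J) + 5 = J + 5 = 5 + J)
-41691/m(-227) = -41691/(5 - 227) = -41691/(-222) = -41691*(-1/222) = 13897/74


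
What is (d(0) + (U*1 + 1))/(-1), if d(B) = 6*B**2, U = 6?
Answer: -7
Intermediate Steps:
(d(0) + (U*1 + 1))/(-1) = (6*0**2 + (6*1 + 1))/(-1) = (6*0 + (6 + 1))*(-1) = (0 + 7)*(-1) = 7*(-1) = -7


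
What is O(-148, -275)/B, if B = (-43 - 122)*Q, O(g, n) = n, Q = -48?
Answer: -5/144 ≈ -0.034722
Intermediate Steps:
B = 7920 (B = (-43 - 122)*(-48) = -165*(-48) = 7920)
O(-148, -275)/B = -275/7920 = -275*1/7920 = -5/144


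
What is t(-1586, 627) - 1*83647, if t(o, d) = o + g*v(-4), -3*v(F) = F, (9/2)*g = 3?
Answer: -767089/9 ≈ -85232.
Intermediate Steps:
g = ⅔ (g = (2/9)*3 = ⅔ ≈ 0.66667)
v(F) = -F/3
t(o, d) = 8/9 + o (t(o, d) = o + 2*(-⅓*(-4))/3 = o + (⅔)*(4/3) = o + 8/9 = 8/9 + o)
t(-1586, 627) - 1*83647 = (8/9 - 1586) - 1*83647 = -14266/9 - 83647 = -767089/9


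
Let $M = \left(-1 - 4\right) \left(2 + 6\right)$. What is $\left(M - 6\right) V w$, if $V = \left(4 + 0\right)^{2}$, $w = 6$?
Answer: $-4416$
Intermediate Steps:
$M = -40$ ($M = \left(-5\right) 8 = -40$)
$V = 16$ ($V = 4^{2} = 16$)
$\left(M - 6\right) V w = \left(-40 - 6\right) 16 \cdot 6 = \left(-46\right) 16 \cdot 6 = \left(-736\right) 6 = -4416$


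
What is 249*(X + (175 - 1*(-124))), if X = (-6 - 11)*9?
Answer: 36354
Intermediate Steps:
X = -153 (X = -17*9 = -153)
249*(X + (175 - 1*(-124))) = 249*(-153 + (175 - 1*(-124))) = 249*(-153 + (175 + 124)) = 249*(-153 + 299) = 249*146 = 36354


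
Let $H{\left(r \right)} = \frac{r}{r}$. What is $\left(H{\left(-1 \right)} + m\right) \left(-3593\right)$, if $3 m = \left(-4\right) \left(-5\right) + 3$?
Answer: $- \frac{93418}{3} \approx -31139.0$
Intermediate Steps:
$H{\left(r \right)} = 1$
$m = \frac{23}{3}$ ($m = \frac{\left(-4\right) \left(-5\right) + 3}{3} = \frac{20 + 3}{3} = \frac{1}{3} \cdot 23 = \frac{23}{3} \approx 7.6667$)
$\left(H{\left(-1 \right)} + m\right) \left(-3593\right) = \left(1 + \frac{23}{3}\right) \left(-3593\right) = \frac{26}{3} \left(-3593\right) = - \frac{93418}{3}$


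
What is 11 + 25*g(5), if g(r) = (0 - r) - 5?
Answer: -239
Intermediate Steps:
g(r) = -5 - r (g(r) = -r - 5 = -5 - r)
11 + 25*g(5) = 11 + 25*(-5 - 1*5) = 11 + 25*(-5 - 5) = 11 + 25*(-10) = 11 - 250 = -239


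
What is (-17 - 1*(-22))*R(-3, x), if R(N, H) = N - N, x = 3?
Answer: 0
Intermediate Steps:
R(N, H) = 0
(-17 - 1*(-22))*R(-3, x) = (-17 - 1*(-22))*0 = (-17 + 22)*0 = 5*0 = 0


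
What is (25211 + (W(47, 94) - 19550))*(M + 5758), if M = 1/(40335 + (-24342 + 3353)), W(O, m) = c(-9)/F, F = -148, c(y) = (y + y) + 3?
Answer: 93330908521767/2863208 ≈ 3.2597e+7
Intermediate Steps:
c(y) = 3 + 2*y (c(y) = 2*y + 3 = 3 + 2*y)
W(O, m) = 15/148 (W(O, m) = (3 + 2*(-9))/(-148) = (3 - 18)*(-1/148) = -15*(-1/148) = 15/148)
M = 1/19346 (M = 1/(40335 - 20989) = 1/19346 ≈ 5.1690e-5)
(25211 + (W(47, 94) - 19550))*(M + 5758) = (25211 + (15/148 - 19550))*(1/19346 + 5758) = (25211 - 2893385/148)*(111394269/19346) = (837843/148)*(111394269/19346) = 93330908521767/2863208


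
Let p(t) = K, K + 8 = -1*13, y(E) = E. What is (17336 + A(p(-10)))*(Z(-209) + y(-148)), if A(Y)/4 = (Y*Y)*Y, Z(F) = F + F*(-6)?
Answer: -17678076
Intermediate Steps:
K = -21 (K = -8 - 1*13 = -8 - 13 = -21)
p(t) = -21
Z(F) = -5*F (Z(F) = F - 6*F = -5*F)
A(Y) = 4*Y³ (A(Y) = 4*((Y*Y)*Y) = 4*(Y²*Y) = 4*Y³)
(17336 + A(p(-10)))*(Z(-209) + y(-148)) = (17336 + 4*(-21)³)*(-5*(-209) - 148) = (17336 + 4*(-9261))*(1045 - 148) = (17336 - 37044)*897 = -19708*897 = -17678076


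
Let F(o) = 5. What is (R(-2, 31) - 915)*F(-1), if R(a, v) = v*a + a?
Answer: -4895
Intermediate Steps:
R(a, v) = a + a*v (R(a, v) = a*v + a = a + a*v)
(R(-2, 31) - 915)*F(-1) = (-2*(1 + 31) - 915)*5 = (-2*32 - 915)*5 = (-64 - 915)*5 = -979*5 = -4895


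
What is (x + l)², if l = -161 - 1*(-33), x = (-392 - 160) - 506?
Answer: 1406596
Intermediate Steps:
x = -1058 (x = -552 - 506 = -1058)
l = -128 (l = -161 + 33 = -128)
(x + l)² = (-1058 - 128)² = (-1186)² = 1406596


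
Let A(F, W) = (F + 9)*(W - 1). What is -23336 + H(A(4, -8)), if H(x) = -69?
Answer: -23405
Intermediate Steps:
A(F, W) = (-1 + W)*(9 + F) (A(F, W) = (9 + F)*(-1 + W) = (-1 + W)*(9 + F))
-23336 + H(A(4, -8)) = -23336 - 69 = -23405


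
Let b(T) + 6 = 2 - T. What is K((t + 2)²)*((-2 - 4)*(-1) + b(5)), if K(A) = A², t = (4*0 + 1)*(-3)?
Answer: -3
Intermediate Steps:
b(T) = -4 - T (b(T) = -6 + (2 - T) = -4 - T)
t = -3 (t = (0 + 1)*(-3) = 1*(-3) = -3)
K((t + 2)²)*((-2 - 4)*(-1) + b(5)) = ((-3 + 2)²)²*((-2 - 4)*(-1) + (-4 - 1*5)) = ((-1)²)²*(-6*(-1) + (-4 - 5)) = 1²*(6 - 9) = 1*(-3) = -3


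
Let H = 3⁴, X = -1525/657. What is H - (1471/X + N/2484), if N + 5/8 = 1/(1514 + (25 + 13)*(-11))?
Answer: 82428071503/115326600 ≈ 714.74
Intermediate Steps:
N = -171/274 (N = -5/8 + 1/(1514 + (25 + 13)*(-11)) = -5/8 + 1/(1514 + 38*(-11)) = -5/8 + 1/(1514 - 418) = -5/8 + 1/1096 = -171/274 ≈ -0.62409)
X = -1525/657 (X = -1525*1/657 = -1525/657 ≈ -2.3212)
H = 81
H - (1471/X + N/2484) = 81 - (1471/(-1525/657) - 171/274/2484) = 81 - (1471*(-657/1525) - 171/274*1/2484) = 81 - (-966447/1525 - 19/75624) = 81 - 1*(-73086616903/115326600) = 81 + 73086616903/115326600 = 82428071503/115326600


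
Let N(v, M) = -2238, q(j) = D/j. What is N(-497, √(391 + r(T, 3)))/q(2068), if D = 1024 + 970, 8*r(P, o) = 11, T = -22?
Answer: -2314092/997 ≈ -2321.1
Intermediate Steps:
r(P, o) = 11/8 (r(P, o) = (⅛)*11 = 11/8)
D = 1994
q(j) = 1994/j
N(-497, √(391 + r(T, 3)))/q(2068) = -2238/(1994/2068) = -2238/(1994*(1/2068)) = -2238/997/1034 = -2238*1034/997 = -2314092/997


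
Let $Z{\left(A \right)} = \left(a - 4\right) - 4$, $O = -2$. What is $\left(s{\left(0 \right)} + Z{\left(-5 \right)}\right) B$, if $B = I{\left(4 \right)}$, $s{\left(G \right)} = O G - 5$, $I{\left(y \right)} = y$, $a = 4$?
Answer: $-36$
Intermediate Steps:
$s{\left(G \right)} = -5 - 2 G$ ($s{\left(G \right)} = - 2 G - 5 = -5 - 2 G$)
$B = 4$
$Z{\left(A \right)} = -4$ ($Z{\left(A \right)} = \left(4 - 4\right) - 4 = 0 - 4 = -4$)
$\left(s{\left(0 \right)} + Z{\left(-5 \right)}\right) B = \left(\left(-5 - 0\right) - 4\right) 4 = \left(\left(-5 + 0\right) - 4\right) 4 = \left(-5 - 4\right) 4 = \left(-9\right) 4 = -36$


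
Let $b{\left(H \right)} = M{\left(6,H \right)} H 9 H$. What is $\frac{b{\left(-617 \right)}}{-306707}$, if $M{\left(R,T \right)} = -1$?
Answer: $\frac{3426201}{306707} \approx 11.171$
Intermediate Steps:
$b{\left(H \right)} = - 9 H^{2}$ ($b{\left(H \right)} = - H 9 H = - 9 H^{2}$)
$\frac{b{\left(-617 \right)}}{-306707} = \frac{\left(-9\right) \left(-617\right)^{2}}{-306707} = \left(-9\right) 380689 \left(- \frac{1}{306707}\right) = \left(-3426201\right) \left(- \frac{1}{306707}\right) = \frac{3426201}{306707}$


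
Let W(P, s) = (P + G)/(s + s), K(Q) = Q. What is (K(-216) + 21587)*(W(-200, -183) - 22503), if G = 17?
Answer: -961801855/2 ≈ -4.8090e+8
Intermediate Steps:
W(P, s) = (17 + P)/(2*s) (W(P, s) = (P + 17)/(s + s) = (17 + P)/((2*s)) = (17 + P)*(1/(2*s)) = (17 + P)/(2*s))
(K(-216) + 21587)*(W(-200, -183) - 22503) = (-216 + 21587)*((½)*(17 - 200)/(-183) - 22503) = 21371*((½)*(-1/183)*(-183) - 22503) = 21371*(½ - 22503) = 21371*(-45005/2) = -961801855/2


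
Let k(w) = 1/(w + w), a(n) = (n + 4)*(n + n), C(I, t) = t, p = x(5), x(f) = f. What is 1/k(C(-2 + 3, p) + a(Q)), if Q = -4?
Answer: 10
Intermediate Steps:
p = 5
a(n) = 2*n*(4 + n) (a(n) = (4 + n)*(2*n) = 2*n*(4 + n))
k(w) = 1/(2*w)
1/k(C(-2 + 3, p) + a(Q)) = 1/(1/(2*(5 + 2*(-4)*(4 - 4)))) = 1/(1/(2*(5 + 2*(-4)*0))) = 1/(1/(2*(5 + 0))) = 1/((½)/5) = 1/((½)*(⅕)) = 1/(⅒) = 10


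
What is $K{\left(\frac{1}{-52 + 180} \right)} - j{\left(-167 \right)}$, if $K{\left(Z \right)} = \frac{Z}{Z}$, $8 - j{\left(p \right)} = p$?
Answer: $-174$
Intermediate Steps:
$j{\left(p \right)} = 8 - p$
$K{\left(Z \right)} = 1$
$K{\left(\frac{1}{-52 + 180} \right)} - j{\left(-167 \right)} = 1 - \left(8 - -167\right) = 1 - \left(8 + 167\right) = 1 - 175 = -174$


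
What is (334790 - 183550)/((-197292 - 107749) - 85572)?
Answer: -151240/390613 ≈ -0.38719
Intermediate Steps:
(334790 - 183550)/((-197292 - 107749) - 85572) = 151240/(-305041 - 85572) = 151240/(-390613) = 151240*(-1/390613) = -151240/390613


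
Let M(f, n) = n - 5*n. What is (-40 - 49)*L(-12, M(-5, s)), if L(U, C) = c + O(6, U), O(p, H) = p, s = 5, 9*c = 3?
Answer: -1691/3 ≈ -563.67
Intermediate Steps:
c = ⅓ (c = (⅑)*3 = ⅓ ≈ 0.33333)
M(f, n) = -4*n
L(U, C) = 19/3 (L(U, C) = ⅓ + 6 = 19/3)
(-40 - 49)*L(-12, M(-5, s)) = (-40 - 49)*(19/3) = -89*19/3 = -1691/3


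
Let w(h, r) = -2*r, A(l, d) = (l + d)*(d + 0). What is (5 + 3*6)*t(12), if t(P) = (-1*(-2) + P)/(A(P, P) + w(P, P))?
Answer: 161/132 ≈ 1.2197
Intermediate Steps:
A(l, d) = d*(d + l) (A(l, d) = (d + l)*d = d*(d + l))
t(P) = (2 + P)/(-2*P + 2*P²) (t(P) = (-1*(-2) + P)/(P*(P + P) - 2*P) = (2 + P)/(P*(2*P) - 2*P) = (2 + P)/(2*P² - 2*P) = (2 + P)/(-2*P + 2*P²))
(5 + 3*6)*t(12) = (5 + 3*6)*((½)*(2 + 12)/(12*(-1 + 12))) = (5 + 18)*((½)*(1/12)*14/11) = 23*((½)*(1/12)*(1/11)*14) = 23*(7/132) = 161/132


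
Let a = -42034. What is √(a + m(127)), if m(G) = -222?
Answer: 4*I*√2641 ≈ 205.56*I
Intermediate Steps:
√(a + m(127)) = √(-42034 - 222) = √(-42256) = 4*I*√2641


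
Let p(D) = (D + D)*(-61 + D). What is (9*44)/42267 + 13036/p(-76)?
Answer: 46603243/73347334 ≈ 0.63538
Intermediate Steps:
p(D) = 2*D*(-61 + D) (p(D) = (2*D)*(-61 + D) = 2*D*(-61 + D))
(9*44)/42267 + 13036/p(-76) = (9*44)/42267 + 13036/((2*(-76)*(-61 - 76))) = 396*(1/42267) + 13036/((2*(-76)*(-137))) = 132/14089 + 13036/20824 = 132/14089 + 13036*(1/20824) = 132/14089 + 3259/5206 = 46603243/73347334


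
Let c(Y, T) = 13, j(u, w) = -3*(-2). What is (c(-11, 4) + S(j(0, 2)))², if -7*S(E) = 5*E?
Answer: 3721/49 ≈ 75.939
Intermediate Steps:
j(u, w) = 6
S(E) = -5*E/7
(c(-11, 4) + S(j(0, 2)))² = (13 - 5/7*6)² = (13 - 30/7)² = (61/7)² = 3721/49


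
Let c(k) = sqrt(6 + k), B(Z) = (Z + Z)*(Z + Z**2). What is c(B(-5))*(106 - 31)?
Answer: 75*I*sqrt(194) ≈ 1044.6*I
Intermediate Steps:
B(Z) = 2*Z*(Z + Z**2) (B(Z) = (2*Z)*(Z + Z**2) = 2*Z*(Z + Z**2))
c(B(-5))*(106 - 31) = sqrt(6 + 2*(-5)**2*(1 - 5))*(106 - 31) = sqrt(6 + 2*25*(-4))*75 = sqrt(6 - 200)*75 = sqrt(-194)*75 = (I*sqrt(194))*75 = 75*I*sqrt(194)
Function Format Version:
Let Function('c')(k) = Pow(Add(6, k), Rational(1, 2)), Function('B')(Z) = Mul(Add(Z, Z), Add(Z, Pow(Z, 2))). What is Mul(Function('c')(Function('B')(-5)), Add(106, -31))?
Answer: Mul(75, I, Pow(194, Rational(1, 2))) ≈ Mul(1044.6, I)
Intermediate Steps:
Function('B')(Z) = Mul(2, Z, Add(Z, Pow(Z, 2))) (Function('B')(Z) = Mul(Mul(2, Z), Add(Z, Pow(Z, 2))) = Mul(2, Z, Add(Z, Pow(Z, 2))))
Mul(Function('c')(Function('B')(-5)), Add(106, -31)) = Mul(Pow(Add(6, Mul(2, Pow(-5, 2), Add(1, -5))), Rational(1, 2)), Add(106, -31)) = Mul(Pow(Add(6, Mul(2, 25, -4)), Rational(1, 2)), 75) = Mul(Pow(Add(6, -200), Rational(1, 2)), 75) = Mul(Pow(-194, Rational(1, 2)), 75) = Mul(Mul(I, Pow(194, Rational(1, 2))), 75) = Mul(75, I, Pow(194, Rational(1, 2)))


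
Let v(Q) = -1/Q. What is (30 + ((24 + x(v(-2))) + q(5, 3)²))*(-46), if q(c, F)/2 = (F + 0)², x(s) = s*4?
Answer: -17480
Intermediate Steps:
x(s) = 4*s
q(c, F) = 2*F² (q(c, F) = 2*(F + 0)² = 2*F²)
(30 + ((24 + x(v(-2))) + q(5, 3)²))*(-46) = (30 + ((24 + 4*(-1/(-2))) + (2*3²)²))*(-46) = (30 + ((24 + 4*(-1*(-½))) + (2*9)²))*(-46) = (30 + ((24 + 4*(½)) + 18²))*(-46) = (30 + ((24 + 2) + 324))*(-46) = (30 + (26 + 324))*(-46) = (30 + 350)*(-46) = 380*(-46) = -17480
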